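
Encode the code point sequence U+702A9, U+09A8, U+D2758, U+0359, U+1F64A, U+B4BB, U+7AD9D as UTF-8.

F1 B0 8A A9 E0 A6 A8 F3 92 9D 98 CD 99 F0 9F 99 8A EB 92 BB F1 BA B6 9D

U+702A9: 4-byte form → F1 B0 8A A9.
U+09A8: 3-byte form → E0 A6 A8.
U+D2758: 4-byte form → F3 92 9D 98.
U+0359: 2-byte form → CD 99.
U+1F64A: 4-byte form → F0 9F 99 8A.
U+B4BB: 3-byte form → EB 92 BB.
U+7AD9D: 4-byte form → F1 BA B6 9D.
Concatenated (24 bytes): F1 B0 8A A9 E0 A6 A8 F3 92 9D 98 CD 99 F0 9F 99 8A EB 92 BB F1 BA B6 9D.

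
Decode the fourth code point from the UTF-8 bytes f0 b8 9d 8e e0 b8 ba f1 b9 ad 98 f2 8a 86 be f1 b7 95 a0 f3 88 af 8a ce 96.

U+8A1BE

Offset 0: leading byte 0xF0 = 11110000 → 4-byte char #1 = F0 B8 9D 8E.
Offset 4: leading byte 0xE0 = 11100000 → 3-byte char #2 = E0 B8 BA.
Offset 7: leading byte 0xF1 = 11110001 → 4-byte char #3 = F1 B9 AD 98.
Offset 11: leading byte 0xF2 = 11110010 → 4-byte char #4 = F2 8A 86 BE.
Leading byte 0xF2 = 11110010 matches 11110xxx → 4-byte sequence.
Byte 1: 0xF2 = 11110010, payload 010 (3 bits).
Byte 2: 0x8A = 10001010 (10xxxxxx ✓), payload 001010.
Byte 3: 0x86 = 10000110 (10xxxxxx ✓), payload 000110.
Byte 4: 0xBE = 10111110 (10xxxxxx ✓), payload 111110.
Concatenate: 010001010000110111110 = 0x8A1BE (21 bits → U+8A1BE).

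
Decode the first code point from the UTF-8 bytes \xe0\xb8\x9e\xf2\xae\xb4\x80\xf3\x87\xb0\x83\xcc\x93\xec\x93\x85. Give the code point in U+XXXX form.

U+0E1E

Offset 0: leading byte 0xE0 = 11100000 → 3-byte char #1 = E0 B8 9E.
Leading byte 0xE0 = 11100000 matches 1110xxxx → 3-byte sequence.
Byte 1: 0xE0 = 11100000, payload 0000 (4 bits).
Byte 2: 0xB8 = 10111000 (10xxxxxx ✓), payload 111000.
Byte 3: 0x9E = 10011110 (10xxxxxx ✓), payload 011110.
Concatenate: 0000111000011110 = 0xE1E (16 bits → U+0E1E).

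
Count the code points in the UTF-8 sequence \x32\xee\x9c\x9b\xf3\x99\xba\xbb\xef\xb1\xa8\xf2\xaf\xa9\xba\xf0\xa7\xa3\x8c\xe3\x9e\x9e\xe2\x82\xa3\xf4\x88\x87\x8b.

Byte at offset 0: 0x32 = 00110010 → 1-byte char (#1). Advance 1.
Byte at offset 1: 0xEE = 11101110 → 3-byte char (#2). Advance 3.
Byte at offset 4: 0xF3 = 11110011 → 4-byte char (#3). Advance 4.
Byte at offset 8: 0xEF = 11101111 → 3-byte char (#4). Advance 3.
Byte at offset 11: 0xF2 = 11110010 → 4-byte char (#5). Advance 4.
Byte at offset 15: 0xF0 = 11110000 → 4-byte char (#6). Advance 4.
Byte at offset 19: 0xE3 = 11100011 → 3-byte char (#7). Advance 3.
Byte at offset 22: 0xE2 = 11100010 → 3-byte char (#8). Advance 3.
Byte at offset 25: 0xF4 = 11110100 → 4-byte char (#9). Advance 4.
Reached end at offset 29 after 9 code points.

9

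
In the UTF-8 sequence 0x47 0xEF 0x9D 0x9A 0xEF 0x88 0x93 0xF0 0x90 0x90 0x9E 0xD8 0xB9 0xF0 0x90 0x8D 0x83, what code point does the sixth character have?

U+10343

Offset 0: leading byte 0x47 = 01000111 → 1-byte char #1 = 47.
Offset 1: leading byte 0xEF = 11101111 → 3-byte char #2 = EF 9D 9A.
Offset 4: leading byte 0xEF = 11101111 → 3-byte char #3 = EF 88 93.
Offset 7: leading byte 0xF0 = 11110000 → 4-byte char #4 = F0 90 90 9E.
Offset 11: leading byte 0xD8 = 11011000 → 2-byte char #5 = D8 B9.
Offset 13: leading byte 0xF0 = 11110000 → 4-byte char #6 = F0 90 8D 83.
Leading byte 0xF0 = 11110000 matches 11110xxx → 4-byte sequence.
Byte 1: 0xF0 = 11110000, payload 000 (3 bits).
Byte 2: 0x90 = 10010000 (10xxxxxx ✓), payload 010000.
Byte 3: 0x8D = 10001101 (10xxxxxx ✓), payload 001101.
Byte 4: 0x83 = 10000011 (10xxxxxx ✓), payload 000011.
Concatenate: 000010000001101000011 = 0x10343 (21 bits → U+10343).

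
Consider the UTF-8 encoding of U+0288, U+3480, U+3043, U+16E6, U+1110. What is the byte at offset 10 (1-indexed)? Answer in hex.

0x9B

1-indexed offset 10 is 0-indexed offset 9.
U+0288 → 2-byte form CA 88 at offsets 0–1.
U+3480 → 3-byte form E3 92 80 at offsets 2–4.
U+3043 → 3-byte form E3 81 83 at offsets 5–7.
U+16E6 → 3-byte form E1 9B A6 at offsets 8–10.
Offset 9 falls in char 4's range; it's byte 2 of E1 9B A6 = 0x9B.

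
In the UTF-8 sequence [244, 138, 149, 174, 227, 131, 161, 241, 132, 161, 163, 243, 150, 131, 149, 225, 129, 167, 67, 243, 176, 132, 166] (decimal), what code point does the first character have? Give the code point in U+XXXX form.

Offset 0: leading byte 0xF4 = 11110100 → 4-byte char #1 = F4 8A 95 AE.
Leading byte 0xF4 = 11110100 matches 11110xxx → 4-byte sequence.
Byte 1: 0xF4 = 11110100, payload 100 (3 bits).
Byte 2: 0x8A = 10001010 (10xxxxxx ✓), payload 001010.
Byte 3: 0x95 = 10010101 (10xxxxxx ✓), payload 010101.
Byte 4: 0xAE = 10101110 (10xxxxxx ✓), payload 101110.
Concatenate: 100001010010101101110 = 0x10A56E (21 bits → U+10A56E).

U+10A56E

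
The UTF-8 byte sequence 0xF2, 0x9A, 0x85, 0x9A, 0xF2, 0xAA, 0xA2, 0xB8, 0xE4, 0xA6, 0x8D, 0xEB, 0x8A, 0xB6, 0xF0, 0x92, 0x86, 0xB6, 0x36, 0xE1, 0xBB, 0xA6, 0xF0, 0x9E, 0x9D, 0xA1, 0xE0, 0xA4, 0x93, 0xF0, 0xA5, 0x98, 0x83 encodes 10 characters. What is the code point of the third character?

U+498D

Offset 0: leading byte 0xF2 = 11110010 → 4-byte char #1 = F2 9A 85 9A.
Offset 4: leading byte 0xF2 = 11110010 → 4-byte char #2 = F2 AA A2 B8.
Offset 8: leading byte 0xE4 = 11100100 → 3-byte char #3 = E4 A6 8D.
Leading byte 0xE4 = 11100100 matches 1110xxxx → 3-byte sequence.
Byte 1: 0xE4 = 11100100, payload 0100 (4 bits).
Byte 2: 0xA6 = 10100110 (10xxxxxx ✓), payload 100110.
Byte 3: 0x8D = 10001101 (10xxxxxx ✓), payload 001101.
Concatenate: 0100100110001101 = 0x498D (16 bits → U+498D).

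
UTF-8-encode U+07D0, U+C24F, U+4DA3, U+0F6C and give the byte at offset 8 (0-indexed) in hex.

0xE0

U+07D0 → 2-byte form DF 90 at offsets 0–1.
U+C24F → 3-byte form EC 89 8F at offsets 2–4.
U+4DA3 → 3-byte form E4 B6 A3 at offsets 5–7.
U+0F6C → 3-byte form E0 BD AC at offsets 8–10.
Offset 8 falls in char 4's range; it's byte 1 of E0 BD AC = 0xE0.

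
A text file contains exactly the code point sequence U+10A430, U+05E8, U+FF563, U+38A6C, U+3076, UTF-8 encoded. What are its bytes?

U+10A430: 4-byte form → F4 8A 90 B0.
U+05E8: 2-byte form → D7 A8.
U+FF563: 4-byte form → F3 BF 95 A3.
U+38A6C: 4-byte form → F0 B8 A9 AC.
U+3076: 3-byte form → E3 81 B6.
Concatenated (17 bytes): F4 8A 90 B0 D7 A8 F3 BF 95 A3 F0 B8 A9 AC E3 81 B6.

F4 8A 90 B0 D7 A8 F3 BF 95 A3 F0 B8 A9 AC E3 81 B6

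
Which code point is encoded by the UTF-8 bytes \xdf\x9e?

U+07DE

Leading byte 0xDF = 11011111 matches 110xxxxx → 2-byte sequence.
Byte 1: 0xDF = 11011111, payload 11111 (5 bits).
Byte 2: 0x9E = 10011110 (10xxxxxx ✓), payload 011110.
Concatenate: 11111011110 = 0x7DE (11 bits → U+07DE).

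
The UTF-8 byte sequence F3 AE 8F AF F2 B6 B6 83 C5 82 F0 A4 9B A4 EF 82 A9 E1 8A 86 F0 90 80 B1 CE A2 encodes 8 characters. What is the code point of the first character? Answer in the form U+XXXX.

U+EE3EF

Offset 0: leading byte 0xF3 = 11110011 → 4-byte char #1 = F3 AE 8F AF.
Leading byte 0xF3 = 11110011 matches 11110xxx → 4-byte sequence.
Byte 1: 0xF3 = 11110011, payload 011 (3 bits).
Byte 2: 0xAE = 10101110 (10xxxxxx ✓), payload 101110.
Byte 3: 0x8F = 10001111 (10xxxxxx ✓), payload 001111.
Byte 4: 0xAF = 10101111 (10xxxxxx ✓), payload 101111.
Concatenate: 011101110001111101111 = 0xEE3EF (21 bits → U+EE3EF).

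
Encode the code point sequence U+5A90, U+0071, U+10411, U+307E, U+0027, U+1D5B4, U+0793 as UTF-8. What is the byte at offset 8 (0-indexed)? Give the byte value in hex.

U+5A90 → 3-byte form E5 AA 90 at offsets 0–2.
U+0071 → 1-byte form 71 at offsets 3–3.
U+10411 → 4-byte form F0 90 90 91 at offsets 4–7.
U+307E → 3-byte form E3 81 BE at offsets 8–10.
Offset 8 falls in char 4's range; it's byte 1 of E3 81 BE = 0xE3.

0xE3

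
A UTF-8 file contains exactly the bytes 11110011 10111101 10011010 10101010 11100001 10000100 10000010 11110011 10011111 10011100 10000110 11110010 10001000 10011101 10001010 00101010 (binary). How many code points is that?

5

Byte at offset 0: 0xF3 = 11110011 → 4-byte char (#1). Advance 4.
Byte at offset 4: 0xE1 = 11100001 → 3-byte char (#2). Advance 3.
Byte at offset 7: 0xF3 = 11110011 → 4-byte char (#3). Advance 4.
Byte at offset 11: 0xF2 = 11110010 → 4-byte char (#4). Advance 4.
Byte at offset 15: 0x2A = 00101010 → 1-byte char (#5). Advance 1.
Reached end at offset 16 after 5 code points.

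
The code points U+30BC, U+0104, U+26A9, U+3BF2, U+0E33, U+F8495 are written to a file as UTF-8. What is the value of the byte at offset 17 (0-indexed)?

U+30BC → 3-byte form E3 82 BC at offsets 0–2.
U+0104 → 2-byte form C4 84 at offsets 3–4.
U+26A9 → 3-byte form E2 9A A9 at offsets 5–7.
U+3BF2 → 3-byte form E3 AF B2 at offsets 8–10.
U+0E33 → 3-byte form E0 B8 B3 at offsets 11–13.
U+F8495 → 4-byte form F3 B8 92 95 at offsets 14–17.
Offset 17 falls in char 6's range; it's byte 4 of F3 B8 92 95 = 0x95.

0x95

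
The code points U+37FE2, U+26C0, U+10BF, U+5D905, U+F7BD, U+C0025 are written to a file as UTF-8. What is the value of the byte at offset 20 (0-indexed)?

0xA5

U+37FE2 → 4-byte form F0 B7 BF A2 at offsets 0–3.
U+26C0 → 3-byte form E2 9B 80 at offsets 4–6.
U+10BF → 3-byte form E1 82 BF at offsets 7–9.
U+5D905 → 4-byte form F1 9D A4 85 at offsets 10–13.
U+F7BD → 3-byte form EF 9E BD at offsets 14–16.
U+C0025 → 4-byte form F3 80 80 A5 at offsets 17–20.
Offset 20 falls in char 6's range; it's byte 4 of F3 80 80 A5 = 0xA5.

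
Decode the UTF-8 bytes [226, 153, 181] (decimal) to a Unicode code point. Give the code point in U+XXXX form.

U+2675

Leading byte 0xE2 = 11100010 matches 1110xxxx → 3-byte sequence.
Byte 1: 0xE2 = 11100010, payload 0010 (4 bits).
Byte 2: 0x99 = 10011001 (10xxxxxx ✓), payload 011001.
Byte 3: 0xB5 = 10110101 (10xxxxxx ✓), payload 110101.
Concatenate: 0010011001110101 = 0x2675 (16 bits → U+2675).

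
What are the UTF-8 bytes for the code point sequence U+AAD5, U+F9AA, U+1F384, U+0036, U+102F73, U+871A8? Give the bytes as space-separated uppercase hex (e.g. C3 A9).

U+AAD5: 3-byte form → EA AB 95.
U+F9AA: 3-byte form → EF A6 AA.
U+1F384: 4-byte form → F0 9F 8E 84.
U+0036: 1-byte form → 36.
U+102F73: 4-byte form → F4 82 BD B3.
U+871A8: 4-byte form → F2 87 86 A8.
Concatenated (19 bytes): EA AB 95 EF A6 AA F0 9F 8E 84 36 F4 82 BD B3 F2 87 86 A8.

EA AB 95 EF A6 AA F0 9F 8E 84 36 F4 82 BD B3 F2 87 86 A8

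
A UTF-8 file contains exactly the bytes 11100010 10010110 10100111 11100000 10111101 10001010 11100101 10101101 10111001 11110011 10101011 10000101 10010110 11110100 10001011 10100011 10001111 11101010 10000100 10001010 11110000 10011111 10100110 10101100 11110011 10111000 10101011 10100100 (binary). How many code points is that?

Byte at offset 0: 0xE2 = 11100010 → 3-byte char (#1). Advance 3.
Byte at offset 3: 0xE0 = 11100000 → 3-byte char (#2). Advance 3.
Byte at offset 6: 0xE5 = 11100101 → 3-byte char (#3). Advance 3.
Byte at offset 9: 0xF3 = 11110011 → 4-byte char (#4). Advance 4.
Byte at offset 13: 0xF4 = 11110100 → 4-byte char (#5). Advance 4.
Byte at offset 17: 0xEA = 11101010 → 3-byte char (#6). Advance 3.
Byte at offset 20: 0xF0 = 11110000 → 4-byte char (#7). Advance 4.
Byte at offset 24: 0xF3 = 11110011 → 4-byte char (#8). Advance 4.
Reached end at offset 28 after 8 code points.

8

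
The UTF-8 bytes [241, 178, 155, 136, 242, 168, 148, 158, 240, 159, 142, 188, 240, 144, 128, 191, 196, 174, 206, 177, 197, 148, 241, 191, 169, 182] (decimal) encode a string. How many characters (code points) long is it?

8

Byte at offset 0: 0xF1 = 11110001 → 4-byte char (#1). Advance 4.
Byte at offset 4: 0xF2 = 11110010 → 4-byte char (#2). Advance 4.
Byte at offset 8: 0xF0 = 11110000 → 4-byte char (#3). Advance 4.
Byte at offset 12: 0xF0 = 11110000 → 4-byte char (#4). Advance 4.
Byte at offset 16: 0xC4 = 11000100 → 2-byte char (#5). Advance 2.
Byte at offset 18: 0xCE = 11001110 → 2-byte char (#6). Advance 2.
Byte at offset 20: 0xC5 = 11000101 → 2-byte char (#7). Advance 2.
Byte at offset 22: 0xF1 = 11110001 → 4-byte char (#8). Advance 4.
Reached end at offset 26 after 8 code points.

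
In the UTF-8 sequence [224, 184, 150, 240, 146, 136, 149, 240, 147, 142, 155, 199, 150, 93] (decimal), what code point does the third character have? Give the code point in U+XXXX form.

U+1339B

Offset 0: leading byte 0xE0 = 11100000 → 3-byte char #1 = E0 B8 96.
Offset 3: leading byte 0xF0 = 11110000 → 4-byte char #2 = F0 92 88 95.
Offset 7: leading byte 0xF0 = 11110000 → 4-byte char #3 = F0 93 8E 9B.
Leading byte 0xF0 = 11110000 matches 11110xxx → 4-byte sequence.
Byte 1: 0xF0 = 11110000, payload 000 (3 bits).
Byte 2: 0x93 = 10010011 (10xxxxxx ✓), payload 010011.
Byte 3: 0x8E = 10001110 (10xxxxxx ✓), payload 001110.
Byte 4: 0x9B = 10011011 (10xxxxxx ✓), payload 011011.
Concatenate: 000010011001110011011 = 0x1339B (21 bits → U+1339B).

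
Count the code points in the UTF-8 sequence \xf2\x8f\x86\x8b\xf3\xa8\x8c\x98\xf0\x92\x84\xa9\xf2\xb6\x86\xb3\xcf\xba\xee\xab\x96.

Byte at offset 0: 0xF2 = 11110010 → 4-byte char (#1). Advance 4.
Byte at offset 4: 0xF3 = 11110011 → 4-byte char (#2). Advance 4.
Byte at offset 8: 0xF0 = 11110000 → 4-byte char (#3). Advance 4.
Byte at offset 12: 0xF2 = 11110010 → 4-byte char (#4). Advance 4.
Byte at offset 16: 0xCF = 11001111 → 2-byte char (#5). Advance 2.
Byte at offset 18: 0xEE = 11101110 → 3-byte char (#6). Advance 3.
Reached end at offset 21 after 6 code points.

6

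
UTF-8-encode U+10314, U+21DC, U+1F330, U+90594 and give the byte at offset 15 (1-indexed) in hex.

1-indexed offset 15 is 0-indexed offset 14.
U+10314 → 4-byte form F0 90 8C 94 at offsets 0–3.
U+21DC → 3-byte form E2 87 9C at offsets 4–6.
U+1F330 → 4-byte form F0 9F 8C B0 at offsets 7–10.
U+90594 → 4-byte form F2 90 96 94 at offsets 11–14.
Offset 14 falls in char 4's range; it's byte 4 of F2 90 96 94 = 0x94.

0x94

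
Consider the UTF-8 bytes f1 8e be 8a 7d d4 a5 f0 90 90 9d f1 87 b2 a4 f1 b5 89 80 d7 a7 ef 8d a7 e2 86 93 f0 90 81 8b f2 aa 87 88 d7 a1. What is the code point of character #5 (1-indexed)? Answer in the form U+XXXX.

U+47CA4

Offset 0: leading byte 0xF1 = 11110001 → 4-byte char #1 = F1 8E BE 8A.
Offset 4: leading byte 0x7D = 01111101 → 1-byte char #2 = 7D.
Offset 5: leading byte 0xD4 = 11010100 → 2-byte char #3 = D4 A5.
Offset 7: leading byte 0xF0 = 11110000 → 4-byte char #4 = F0 90 90 9D.
Offset 11: leading byte 0xF1 = 11110001 → 4-byte char #5 = F1 87 B2 A4.
Leading byte 0xF1 = 11110001 matches 11110xxx → 4-byte sequence.
Byte 1: 0xF1 = 11110001, payload 001 (3 bits).
Byte 2: 0x87 = 10000111 (10xxxxxx ✓), payload 000111.
Byte 3: 0xB2 = 10110010 (10xxxxxx ✓), payload 110010.
Byte 4: 0xA4 = 10100100 (10xxxxxx ✓), payload 100100.
Concatenate: 001000111110010100100 = 0x47CA4 (21 bits → U+47CA4).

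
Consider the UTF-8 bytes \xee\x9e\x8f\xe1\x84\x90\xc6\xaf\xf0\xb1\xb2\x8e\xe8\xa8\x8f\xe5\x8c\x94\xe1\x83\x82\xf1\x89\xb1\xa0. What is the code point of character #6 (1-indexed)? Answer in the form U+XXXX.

Offset 0: leading byte 0xEE = 11101110 → 3-byte char #1 = EE 9E 8F.
Offset 3: leading byte 0xE1 = 11100001 → 3-byte char #2 = E1 84 90.
Offset 6: leading byte 0xC6 = 11000110 → 2-byte char #3 = C6 AF.
Offset 8: leading byte 0xF0 = 11110000 → 4-byte char #4 = F0 B1 B2 8E.
Offset 12: leading byte 0xE8 = 11101000 → 3-byte char #5 = E8 A8 8F.
Offset 15: leading byte 0xE5 = 11100101 → 3-byte char #6 = E5 8C 94.
Leading byte 0xE5 = 11100101 matches 1110xxxx → 3-byte sequence.
Byte 1: 0xE5 = 11100101, payload 0101 (4 bits).
Byte 2: 0x8C = 10001100 (10xxxxxx ✓), payload 001100.
Byte 3: 0x94 = 10010100 (10xxxxxx ✓), payload 010100.
Concatenate: 0101001100010100 = 0x5314 (16 bits → U+5314).

U+5314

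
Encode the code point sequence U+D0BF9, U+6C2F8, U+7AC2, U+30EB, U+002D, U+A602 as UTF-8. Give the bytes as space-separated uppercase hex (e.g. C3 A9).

F3 90 AF B9 F1 AC 8B B8 E7 AB 82 E3 83 AB 2D EA 98 82

U+D0BF9: 4-byte form → F3 90 AF B9.
U+6C2F8: 4-byte form → F1 AC 8B B8.
U+7AC2: 3-byte form → E7 AB 82.
U+30EB: 3-byte form → E3 83 AB.
U+002D: 1-byte form → 2D.
U+A602: 3-byte form → EA 98 82.
Concatenated (18 bytes): F3 90 AF B9 F1 AC 8B B8 E7 AB 82 E3 83 AB 2D EA 98 82.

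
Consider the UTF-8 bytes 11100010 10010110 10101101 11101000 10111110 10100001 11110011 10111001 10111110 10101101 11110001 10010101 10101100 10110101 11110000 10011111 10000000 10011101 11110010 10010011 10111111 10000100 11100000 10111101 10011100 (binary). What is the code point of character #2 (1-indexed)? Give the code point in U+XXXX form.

U+8FA1

Offset 0: leading byte 0xE2 = 11100010 → 3-byte char #1 = E2 96 AD.
Offset 3: leading byte 0xE8 = 11101000 → 3-byte char #2 = E8 BE A1.
Leading byte 0xE8 = 11101000 matches 1110xxxx → 3-byte sequence.
Byte 1: 0xE8 = 11101000, payload 1000 (4 bits).
Byte 2: 0xBE = 10111110 (10xxxxxx ✓), payload 111110.
Byte 3: 0xA1 = 10100001 (10xxxxxx ✓), payload 100001.
Concatenate: 1000111110100001 = 0x8FA1 (16 bits → U+8FA1).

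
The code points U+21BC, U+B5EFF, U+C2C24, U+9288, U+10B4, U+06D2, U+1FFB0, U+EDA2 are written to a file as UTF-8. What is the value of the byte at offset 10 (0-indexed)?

U+21BC → 3-byte form E2 86 BC at offsets 0–2.
U+B5EFF → 4-byte form F2 B5 BB BF at offsets 3–6.
U+C2C24 → 4-byte form F3 82 B0 A4 at offsets 7–10.
Offset 10 falls in char 3's range; it's byte 4 of F3 82 B0 A4 = 0xA4.

0xA4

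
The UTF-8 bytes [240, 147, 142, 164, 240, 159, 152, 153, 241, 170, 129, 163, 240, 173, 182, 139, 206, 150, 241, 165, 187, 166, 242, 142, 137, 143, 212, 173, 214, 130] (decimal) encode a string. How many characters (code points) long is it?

Byte at offset 0: 0xF0 = 11110000 → 4-byte char (#1). Advance 4.
Byte at offset 4: 0xF0 = 11110000 → 4-byte char (#2). Advance 4.
Byte at offset 8: 0xF1 = 11110001 → 4-byte char (#3). Advance 4.
Byte at offset 12: 0xF0 = 11110000 → 4-byte char (#4). Advance 4.
Byte at offset 16: 0xCE = 11001110 → 2-byte char (#5). Advance 2.
Byte at offset 18: 0xF1 = 11110001 → 4-byte char (#6). Advance 4.
Byte at offset 22: 0xF2 = 11110010 → 4-byte char (#7). Advance 4.
Byte at offset 26: 0xD4 = 11010100 → 2-byte char (#8). Advance 2.
Byte at offset 28: 0xD6 = 11010110 → 2-byte char (#9). Advance 2.
Reached end at offset 30 after 9 code points.

9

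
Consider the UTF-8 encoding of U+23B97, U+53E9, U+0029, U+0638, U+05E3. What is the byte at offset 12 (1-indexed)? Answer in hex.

0xA3

1-indexed offset 12 is 0-indexed offset 11.
U+23B97 → 4-byte form F0 A3 AE 97 at offsets 0–3.
U+53E9 → 3-byte form E5 8F A9 at offsets 4–6.
U+0029 → 1-byte form 29 at offsets 7–7.
U+0638 → 2-byte form D8 B8 at offsets 8–9.
U+05E3 → 2-byte form D7 A3 at offsets 10–11.
Offset 11 falls in char 5's range; it's byte 2 of D7 A3 = 0xA3.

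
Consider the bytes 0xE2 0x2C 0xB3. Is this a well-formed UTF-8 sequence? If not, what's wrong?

invalid (non-continuation byte where continuation expected)

Leading byte 0xE2 = 11100010 → 3-byte form.
Byte 2 is 0x2C = 00101100, which is not 10xxxxxx — expected a continuation byte.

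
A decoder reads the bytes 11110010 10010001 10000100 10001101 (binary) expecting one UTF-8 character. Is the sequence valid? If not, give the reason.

Leading byte 0xF2 = 11110010 → 4-byte form.
Continuation bytes 0x91=10010001, 0x84=10000100, 0x8D=10001101 all match 10xxxxxx.
Decoded value 0x9110D is ≥ 0x10000 (shortest form) and not a surrogate.

valid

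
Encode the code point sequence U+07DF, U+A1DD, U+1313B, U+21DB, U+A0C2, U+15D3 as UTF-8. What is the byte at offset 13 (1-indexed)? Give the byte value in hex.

0xEA

1-indexed offset 13 is 0-indexed offset 12.
U+07DF → 2-byte form DF 9F at offsets 0–1.
U+A1DD → 3-byte form EA 87 9D at offsets 2–4.
U+1313B → 4-byte form F0 93 84 BB at offsets 5–8.
U+21DB → 3-byte form E2 87 9B at offsets 9–11.
U+A0C2 → 3-byte form EA 83 82 at offsets 12–14.
Offset 12 falls in char 5's range; it's byte 1 of EA 83 82 = 0xEA.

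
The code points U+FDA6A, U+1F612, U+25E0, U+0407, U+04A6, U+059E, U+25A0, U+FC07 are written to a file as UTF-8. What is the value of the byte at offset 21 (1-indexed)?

0xEF

1-indexed offset 21 is 0-indexed offset 20.
U+FDA6A → 4-byte form F3 BD A9 AA at offsets 0–3.
U+1F612 → 4-byte form F0 9F 98 92 at offsets 4–7.
U+25E0 → 3-byte form E2 97 A0 at offsets 8–10.
U+0407 → 2-byte form D0 87 at offsets 11–12.
U+04A6 → 2-byte form D2 A6 at offsets 13–14.
U+059E → 2-byte form D6 9E at offsets 15–16.
U+25A0 → 3-byte form E2 96 A0 at offsets 17–19.
U+FC07 → 3-byte form EF B0 87 at offsets 20–22.
Offset 20 falls in char 8's range; it's byte 1 of EF B0 87 = 0xEF.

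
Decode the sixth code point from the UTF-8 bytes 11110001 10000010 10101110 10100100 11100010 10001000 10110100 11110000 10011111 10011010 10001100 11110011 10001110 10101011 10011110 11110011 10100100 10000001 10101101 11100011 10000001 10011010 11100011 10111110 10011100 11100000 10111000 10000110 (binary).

Offset 0: leading byte 0xF1 = 11110001 → 4-byte char #1 = F1 82 AE A4.
Offset 4: leading byte 0xE2 = 11100010 → 3-byte char #2 = E2 88 B4.
Offset 7: leading byte 0xF0 = 11110000 → 4-byte char #3 = F0 9F 9A 8C.
Offset 11: leading byte 0xF3 = 11110011 → 4-byte char #4 = F3 8E AB 9E.
Offset 15: leading byte 0xF3 = 11110011 → 4-byte char #5 = F3 A4 81 AD.
Offset 19: leading byte 0xE3 = 11100011 → 3-byte char #6 = E3 81 9A.
Leading byte 0xE3 = 11100011 matches 1110xxxx → 3-byte sequence.
Byte 1: 0xE3 = 11100011, payload 0011 (4 bits).
Byte 2: 0x81 = 10000001 (10xxxxxx ✓), payload 000001.
Byte 3: 0x9A = 10011010 (10xxxxxx ✓), payload 011010.
Concatenate: 0011000001011010 = 0x305A (16 bits → U+305A).

U+305A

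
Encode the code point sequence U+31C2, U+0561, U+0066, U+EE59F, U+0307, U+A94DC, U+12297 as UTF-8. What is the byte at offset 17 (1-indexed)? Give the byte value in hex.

1-indexed offset 17 is 0-indexed offset 16.
U+31C2 → 3-byte form E3 87 82 at offsets 0–2.
U+0561 → 2-byte form D5 A1 at offsets 3–4.
U+0066 → 1-byte form 66 at offsets 5–5.
U+EE59F → 4-byte form F3 AE 96 9F at offsets 6–9.
U+0307 → 2-byte form CC 87 at offsets 10–11.
U+A94DC → 4-byte form F2 A9 93 9C at offsets 12–15.
U+12297 → 4-byte form F0 92 8A 97 at offsets 16–19.
Offset 16 falls in char 7's range; it's byte 1 of F0 92 8A 97 = 0xF0.

0xF0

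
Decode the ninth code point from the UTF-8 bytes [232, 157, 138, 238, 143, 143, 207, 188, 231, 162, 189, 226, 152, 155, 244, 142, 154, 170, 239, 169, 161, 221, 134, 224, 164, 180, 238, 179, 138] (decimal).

U+0934

Offset 0: leading byte 0xE8 = 11101000 → 3-byte char #1 = E8 9D 8A.
Offset 3: leading byte 0xEE = 11101110 → 3-byte char #2 = EE 8F 8F.
Offset 6: leading byte 0xCF = 11001111 → 2-byte char #3 = CF BC.
Offset 8: leading byte 0xE7 = 11100111 → 3-byte char #4 = E7 A2 BD.
Offset 11: leading byte 0xE2 = 11100010 → 3-byte char #5 = E2 98 9B.
Offset 14: leading byte 0xF4 = 11110100 → 4-byte char #6 = F4 8E 9A AA.
Offset 18: leading byte 0xEF = 11101111 → 3-byte char #7 = EF A9 A1.
Offset 21: leading byte 0xDD = 11011101 → 2-byte char #8 = DD 86.
Offset 23: leading byte 0xE0 = 11100000 → 3-byte char #9 = E0 A4 B4.
Leading byte 0xE0 = 11100000 matches 1110xxxx → 3-byte sequence.
Byte 1: 0xE0 = 11100000, payload 0000 (4 bits).
Byte 2: 0xA4 = 10100100 (10xxxxxx ✓), payload 100100.
Byte 3: 0xB4 = 10110100 (10xxxxxx ✓), payload 110100.
Concatenate: 0000100100110100 = 0x934 (16 bits → U+0934).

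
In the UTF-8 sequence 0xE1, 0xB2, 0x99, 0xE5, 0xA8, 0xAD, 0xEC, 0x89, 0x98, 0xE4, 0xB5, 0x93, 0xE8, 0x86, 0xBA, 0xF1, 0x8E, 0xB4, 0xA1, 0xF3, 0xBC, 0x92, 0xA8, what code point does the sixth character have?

Offset 0: leading byte 0xE1 = 11100001 → 3-byte char #1 = E1 B2 99.
Offset 3: leading byte 0xE5 = 11100101 → 3-byte char #2 = E5 A8 AD.
Offset 6: leading byte 0xEC = 11101100 → 3-byte char #3 = EC 89 98.
Offset 9: leading byte 0xE4 = 11100100 → 3-byte char #4 = E4 B5 93.
Offset 12: leading byte 0xE8 = 11101000 → 3-byte char #5 = E8 86 BA.
Offset 15: leading byte 0xF1 = 11110001 → 4-byte char #6 = F1 8E B4 A1.
Leading byte 0xF1 = 11110001 matches 11110xxx → 4-byte sequence.
Byte 1: 0xF1 = 11110001, payload 001 (3 bits).
Byte 2: 0x8E = 10001110 (10xxxxxx ✓), payload 001110.
Byte 3: 0xB4 = 10110100 (10xxxxxx ✓), payload 110100.
Byte 4: 0xA1 = 10100001 (10xxxxxx ✓), payload 100001.
Concatenate: 001001110110100100001 = 0x4ED21 (21 bits → U+4ED21).

U+4ED21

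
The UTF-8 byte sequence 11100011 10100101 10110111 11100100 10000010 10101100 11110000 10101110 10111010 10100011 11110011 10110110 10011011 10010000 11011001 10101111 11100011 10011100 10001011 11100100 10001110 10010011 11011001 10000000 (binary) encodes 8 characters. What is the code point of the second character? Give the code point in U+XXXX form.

Offset 0: leading byte 0xE3 = 11100011 → 3-byte char #1 = E3 A5 B7.
Offset 3: leading byte 0xE4 = 11100100 → 3-byte char #2 = E4 82 AC.
Leading byte 0xE4 = 11100100 matches 1110xxxx → 3-byte sequence.
Byte 1: 0xE4 = 11100100, payload 0100 (4 bits).
Byte 2: 0x82 = 10000010 (10xxxxxx ✓), payload 000010.
Byte 3: 0xAC = 10101100 (10xxxxxx ✓), payload 101100.
Concatenate: 0100000010101100 = 0x40AC (16 bits → U+40AC).

U+40AC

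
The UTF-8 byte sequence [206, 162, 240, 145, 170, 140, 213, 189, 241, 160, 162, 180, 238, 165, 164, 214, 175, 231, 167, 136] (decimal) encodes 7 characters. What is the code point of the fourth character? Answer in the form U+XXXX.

U+608B4

Offset 0: leading byte 0xCE = 11001110 → 2-byte char #1 = CE A2.
Offset 2: leading byte 0xF0 = 11110000 → 4-byte char #2 = F0 91 AA 8C.
Offset 6: leading byte 0xD5 = 11010101 → 2-byte char #3 = D5 BD.
Offset 8: leading byte 0xF1 = 11110001 → 4-byte char #4 = F1 A0 A2 B4.
Leading byte 0xF1 = 11110001 matches 11110xxx → 4-byte sequence.
Byte 1: 0xF1 = 11110001, payload 001 (3 bits).
Byte 2: 0xA0 = 10100000 (10xxxxxx ✓), payload 100000.
Byte 3: 0xA2 = 10100010 (10xxxxxx ✓), payload 100010.
Byte 4: 0xB4 = 10110100 (10xxxxxx ✓), payload 110100.
Concatenate: 001100000100010110100 = 0x608B4 (21 bits → U+608B4).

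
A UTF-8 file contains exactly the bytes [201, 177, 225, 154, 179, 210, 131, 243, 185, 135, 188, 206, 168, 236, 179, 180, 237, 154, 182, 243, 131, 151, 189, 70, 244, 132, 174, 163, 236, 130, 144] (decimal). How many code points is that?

11

Byte at offset 0: 0xC9 = 11001001 → 2-byte char (#1). Advance 2.
Byte at offset 2: 0xE1 = 11100001 → 3-byte char (#2). Advance 3.
Byte at offset 5: 0xD2 = 11010010 → 2-byte char (#3). Advance 2.
Byte at offset 7: 0xF3 = 11110011 → 4-byte char (#4). Advance 4.
Byte at offset 11: 0xCE = 11001110 → 2-byte char (#5). Advance 2.
Byte at offset 13: 0xEC = 11101100 → 3-byte char (#6). Advance 3.
Byte at offset 16: 0xED = 11101101 → 3-byte char (#7). Advance 3.
Byte at offset 19: 0xF3 = 11110011 → 4-byte char (#8). Advance 4.
Byte at offset 23: 0x46 = 01000110 → 1-byte char (#9). Advance 1.
Byte at offset 24: 0xF4 = 11110100 → 4-byte char (#10). Advance 4.
Byte at offset 28: 0xEC = 11101100 → 3-byte char (#11). Advance 3.
Reached end at offset 31 after 11 code points.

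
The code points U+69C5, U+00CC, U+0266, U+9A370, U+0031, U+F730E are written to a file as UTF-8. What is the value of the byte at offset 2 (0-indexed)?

U+69C5 → 3-byte form E6 A7 85 at offsets 0–2.
Offset 2 falls in char 1's range; it's byte 3 of E6 A7 85 = 0x85.

0x85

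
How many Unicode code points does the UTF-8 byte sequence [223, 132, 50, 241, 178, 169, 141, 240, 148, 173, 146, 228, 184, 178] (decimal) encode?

Byte at offset 0: 0xDF = 11011111 → 2-byte char (#1). Advance 2.
Byte at offset 2: 0x32 = 00110010 → 1-byte char (#2). Advance 1.
Byte at offset 3: 0xF1 = 11110001 → 4-byte char (#3). Advance 4.
Byte at offset 7: 0xF0 = 11110000 → 4-byte char (#4). Advance 4.
Byte at offset 11: 0xE4 = 11100100 → 3-byte char (#5). Advance 3.
Reached end at offset 14 after 5 code points.

5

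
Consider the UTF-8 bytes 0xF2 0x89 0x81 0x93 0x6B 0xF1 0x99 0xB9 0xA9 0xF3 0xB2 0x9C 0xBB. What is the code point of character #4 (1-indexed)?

U+F273B

Offset 0: leading byte 0xF2 = 11110010 → 4-byte char #1 = F2 89 81 93.
Offset 4: leading byte 0x6B = 01101011 → 1-byte char #2 = 6B.
Offset 5: leading byte 0xF1 = 11110001 → 4-byte char #3 = F1 99 B9 A9.
Offset 9: leading byte 0xF3 = 11110011 → 4-byte char #4 = F3 B2 9C BB.
Leading byte 0xF3 = 11110011 matches 11110xxx → 4-byte sequence.
Byte 1: 0xF3 = 11110011, payload 011 (3 bits).
Byte 2: 0xB2 = 10110010 (10xxxxxx ✓), payload 110010.
Byte 3: 0x9C = 10011100 (10xxxxxx ✓), payload 011100.
Byte 4: 0xBB = 10111011 (10xxxxxx ✓), payload 111011.
Concatenate: 011110010011100111011 = 0xF273B (21 bits → U+F273B).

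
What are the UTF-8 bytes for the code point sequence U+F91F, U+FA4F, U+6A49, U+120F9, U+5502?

EF A4 9F EF A9 8F E6 A9 89 F0 92 83 B9 E5 94 82

U+F91F: 3-byte form → EF A4 9F.
U+FA4F: 3-byte form → EF A9 8F.
U+6A49: 3-byte form → E6 A9 89.
U+120F9: 4-byte form → F0 92 83 B9.
U+5502: 3-byte form → E5 94 82.
Concatenated (16 bytes): EF A4 9F EF A9 8F E6 A9 89 F0 92 83 B9 E5 94 82.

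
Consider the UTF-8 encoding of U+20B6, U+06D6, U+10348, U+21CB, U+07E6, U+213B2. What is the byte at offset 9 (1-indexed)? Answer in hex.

0x88

1-indexed offset 9 is 0-indexed offset 8.
U+20B6 → 3-byte form E2 82 B6 at offsets 0–2.
U+06D6 → 2-byte form DB 96 at offsets 3–4.
U+10348 → 4-byte form F0 90 8D 88 at offsets 5–8.
Offset 8 falls in char 3's range; it's byte 4 of F0 90 8D 88 = 0x88.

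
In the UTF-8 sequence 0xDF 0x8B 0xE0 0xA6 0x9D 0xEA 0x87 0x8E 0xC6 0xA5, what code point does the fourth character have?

Offset 0: leading byte 0xDF = 11011111 → 2-byte char #1 = DF 8B.
Offset 2: leading byte 0xE0 = 11100000 → 3-byte char #2 = E0 A6 9D.
Offset 5: leading byte 0xEA = 11101010 → 3-byte char #3 = EA 87 8E.
Offset 8: leading byte 0xC6 = 11000110 → 2-byte char #4 = C6 A5.
Leading byte 0xC6 = 11000110 matches 110xxxxx → 2-byte sequence.
Byte 1: 0xC6 = 11000110, payload 00110 (5 bits).
Byte 2: 0xA5 = 10100101 (10xxxxxx ✓), payload 100101.
Concatenate: 00110100101 = 0x1A5 (11 bits → U+01A5).

U+01A5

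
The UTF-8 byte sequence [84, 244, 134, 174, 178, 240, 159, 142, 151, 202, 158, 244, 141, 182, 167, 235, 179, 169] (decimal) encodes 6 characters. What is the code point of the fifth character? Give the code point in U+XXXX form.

Offset 0: leading byte 0x54 = 01010100 → 1-byte char #1 = 54.
Offset 1: leading byte 0xF4 = 11110100 → 4-byte char #2 = F4 86 AE B2.
Offset 5: leading byte 0xF0 = 11110000 → 4-byte char #3 = F0 9F 8E 97.
Offset 9: leading byte 0xCA = 11001010 → 2-byte char #4 = CA 9E.
Offset 11: leading byte 0xF4 = 11110100 → 4-byte char #5 = F4 8D B6 A7.
Leading byte 0xF4 = 11110100 matches 11110xxx → 4-byte sequence.
Byte 1: 0xF4 = 11110100, payload 100 (3 bits).
Byte 2: 0x8D = 10001101 (10xxxxxx ✓), payload 001101.
Byte 3: 0xB6 = 10110110 (10xxxxxx ✓), payload 110110.
Byte 4: 0xA7 = 10100111 (10xxxxxx ✓), payload 100111.
Concatenate: 100001101110110100111 = 0x10DDA7 (21 bits → U+10DDA7).

U+10DDA7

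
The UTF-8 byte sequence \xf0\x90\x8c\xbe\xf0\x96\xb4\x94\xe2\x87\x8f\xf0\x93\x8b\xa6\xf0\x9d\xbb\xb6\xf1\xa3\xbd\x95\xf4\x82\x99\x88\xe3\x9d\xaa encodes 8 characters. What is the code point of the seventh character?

U+102648

Offset 0: leading byte 0xF0 = 11110000 → 4-byte char #1 = F0 90 8C BE.
Offset 4: leading byte 0xF0 = 11110000 → 4-byte char #2 = F0 96 B4 94.
Offset 8: leading byte 0xE2 = 11100010 → 3-byte char #3 = E2 87 8F.
Offset 11: leading byte 0xF0 = 11110000 → 4-byte char #4 = F0 93 8B A6.
Offset 15: leading byte 0xF0 = 11110000 → 4-byte char #5 = F0 9D BB B6.
Offset 19: leading byte 0xF1 = 11110001 → 4-byte char #6 = F1 A3 BD 95.
Offset 23: leading byte 0xF4 = 11110100 → 4-byte char #7 = F4 82 99 88.
Leading byte 0xF4 = 11110100 matches 11110xxx → 4-byte sequence.
Byte 1: 0xF4 = 11110100, payload 100 (3 bits).
Byte 2: 0x82 = 10000010 (10xxxxxx ✓), payload 000010.
Byte 3: 0x99 = 10011001 (10xxxxxx ✓), payload 011001.
Byte 4: 0x88 = 10001000 (10xxxxxx ✓), payload 001000.
Concatenate: 100000010011001001000 = 0x102648 (21 bits → U+102648).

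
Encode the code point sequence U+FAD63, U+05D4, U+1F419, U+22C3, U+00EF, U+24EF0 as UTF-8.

F3 BA B5 A3 D7 94 F0 9F 90 99 E2 8B 83 C3 AF F0 A4 BB B0

U+FAD63: 4-byte form → F3 BA B5 A3.
U+05D4: 2-byte form → D7 94.
U+1F419: 4-byte form → F0 9F 90 99.
U+22C3: 3-byte form → E2 8B 83.
U+00EF: 2-byte form → C3 AF.
U+24EF0: 4-byte form → F0 A4 BB B0.
Concatenated (19 bytes): F3 BA B5 A3 D7 94 F0 9F 90 99 E2 8B 83 C3 AF F0 A4 BB B0.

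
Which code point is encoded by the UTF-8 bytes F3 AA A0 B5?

U+EA835

Leading byte 0xF3 = 11110011 matches 11110xxx → 4-byte sequence.
Byte 1: 0xF3 = 11110011, payload 011 (3 bits).
Byte 2: 0xAA = 10101010 (10xxxxxx ✓), payload 101010.
Byte 3: 0xA0 = 10100000 (10xxxxxx ✓), payload 100000.
Byte 4: 0xB5 = 10110101 (10xxxxxx ✓), payload 110101.
Concatenate: 011101010100000110101 = 0xEA835 (21 bits → U+EA835).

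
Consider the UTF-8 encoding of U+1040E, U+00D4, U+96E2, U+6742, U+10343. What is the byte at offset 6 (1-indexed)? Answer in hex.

1-indexed offset 6 is 0-indexed offset 5.
U+1040E → 4-byte form F0 90 90 8E at offsets 0–3.
U+00D4 → 2-byte form C3 94 at offsets 4–5.
Offset 5 falls in char 2's range; it's byte 2 of C3 94 = 0x94.

0x94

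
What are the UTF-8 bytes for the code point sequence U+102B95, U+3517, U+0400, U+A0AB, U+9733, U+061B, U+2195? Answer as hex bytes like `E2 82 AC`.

F4 82 AE 95 E3 94 97 D0 80 EA 82 AB E9 9C B3 D8 9B E2 86 95

U+102B95: 4-byte form → F4 82 AE 95.
U+3517: 3-byte form → E3 94 97.
U+0400: 2-byte form → D0 80.
U+A0AB: 3-byte form → EA 82 AB.
U+9733: 3-byte form → E9 9C B3.
U+061B: 2-byte form → D8 9B.
U+2195: 3-byte form → E2 86 95.
Concatenated (20 bytes): F4 82 AE 95 E3 94 97 D0 80 EA 82 AB E9 9C B3 D8 9B E2 86 95.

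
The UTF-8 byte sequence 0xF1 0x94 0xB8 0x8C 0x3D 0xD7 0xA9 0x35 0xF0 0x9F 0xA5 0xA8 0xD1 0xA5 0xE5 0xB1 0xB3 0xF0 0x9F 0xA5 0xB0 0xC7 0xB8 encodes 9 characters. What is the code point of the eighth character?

Offset 0: leading byte 0xF1 = 11110001 → 4-byte char #1 = F1 94 B8 8C.
Offset 4: leading byte 0x3D = 00111101 → 1-byte char #2 = 3D.
Offset 5: leading byte 0xD7 = 11010111 → 2-byte char #3 = D7 A9.
Offset 7: leading byte 0x35 = 00110101 → 1-byte char #4 = 35.
Offset 8: leading byte 0xF0 = 11110000 → 4-byte char #5 = F0 9F A5 A8.
Offset 12: leading byte 0xD1 = 11010001 → 2-byte char #6 = D1 A5.
Offset 14: leading byte 0xE5 = 11100101 → 3-byte char #7 = E5 B1 B3.
Offset 17: leading byte 0xF0 = 11110000 → 4-byte char #8 = F0 9F A5 B0.
Leading byte 0xF0 = 11110000 matches 11110xxx → 4-byte sequence.
Byte 1: 0xF0 = 11110000, payload 000 (3 bits).
Byte 2: 0x9F = 10011111 (10xxxxxx ✓), payload 011111.
Byte 3: 0xA5 = 10100101 (10xxxxxx ✓), payload 100101.
Byte 4: 0xB0 = 10110000 (10xxxxxx ✓), payload 110000.
Concatenate: 000011111100101110000 = 0x1F970 (21 bits → U+1F970).

U+1F970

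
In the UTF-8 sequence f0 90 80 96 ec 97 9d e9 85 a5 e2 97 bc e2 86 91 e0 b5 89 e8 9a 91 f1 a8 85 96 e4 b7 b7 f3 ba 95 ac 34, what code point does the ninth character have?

U+4DF7

Offset 0: leading byte 0xF0 = 11110000 → 4-byte char #1 = F0 90 80 96.
Offset 4: leading byte 0xEC = 11101100 → 3-byte char #2 = EC 97 9D.
Offset 7: leading byte 0xE9 = 11101001 → 3-byte char #3 = E9 85 A5.
Offset 10: leading byte 0xE2 = 11100010 → 3-byte char #4 = E2 97 BC.
Offset 13: leading byte 0xE2 = 11100010 → 3-byte char #5 = E2 86 91.
Offset 16: leading byte 0xE0 = 11100000 → 3-byte char #6 = E0 B5 89.
Offset 19: leading byte 0xE8 = 11101000 → 3-byte char #7 = E8 9A 91.
Offset 22: leading byte 0xF1 = 11110001 → 4-byte char #8 = F1 A8 85 96.
Offset 26: leading byte 0xE4 = 11100100 → 3-byte char #9 = E4 B7 B7.
Leading byte 0xE4 = 11100100 matches 1110xxxx → 3-byte sequence.
Byte 1: 0xE4 = 11100100, payload 0100 (4 bits).
Byte 2: 0xB7 = 10110111 (10xxxxxx ✓), payload 110111.
Byte 3: 0xB7 = 10110111 (10xxxxxx ✓), payload 110111.
Concatenate: 0100110111110111 = 0x4DF7 (16 bits → U+4DF7).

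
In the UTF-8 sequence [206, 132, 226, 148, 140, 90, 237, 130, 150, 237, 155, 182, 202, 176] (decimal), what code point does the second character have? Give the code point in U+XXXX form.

U+250C

Offset 0: leading byte 0xCE = 11001110 → 2-byte char #1 = CE 84.
Offset 2: leading byte 0xE2 = 11100010 → 3-byte char #2 = E2 94 8C.
Leading byte 0xE2 = 11100010 matches 1110xxxx → 3-byte sequence.
Byte 1: 0xE2 = 11100010, payload 0010 (4 bits).
Byte 2: 0x94 = 10010100 (10xxxxxx ✓), payload 010100.
Byte 3: 0x8C = 10001100 (10xxxxxx ✓), payload 001100.
Concatenate: 0010010100001100 = 0x250C (16 bits → U+250C).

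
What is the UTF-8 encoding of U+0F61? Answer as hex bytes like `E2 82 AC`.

E0 BD A1

U+0F61 = 0xF61 = 3937 decimal. In range U+0800–U+FFFF → 3-byte form: 1110xxxx 10xxxxxx 10xxxxxx.
Binary (16 bits): 0000111101100001.
Split 4+6+6: 0000 | 111101 | 100001.
Byte 1: 11100000 = 0xE0.
Byte 2: 10111101 = 0xBD.
Byte 3: 10100001 = 0xA1.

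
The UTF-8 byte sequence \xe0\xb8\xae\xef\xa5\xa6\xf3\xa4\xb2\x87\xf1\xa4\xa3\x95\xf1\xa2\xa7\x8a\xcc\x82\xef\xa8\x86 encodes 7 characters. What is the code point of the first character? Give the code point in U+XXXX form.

Offset 0: leading byte 0xE0 = 11100000 → 3-byte char #1 = E0 B8 AE.
Leading byte 0xE0 = 11100000 matches 1110xxxx → 3-byte sequence.
Byte 1: 0xE0 = 11100000, payload 0000 (4 bits).
Byte 2: 0xB8 = 10111000 (10xxxxxx ✓), payload 111000.
Byte 3: 0xAE = 10101110 (10xxxxxx ✓), payload 101110.
Concatenate: 0000111000101110 = 0xE2E (16 bits → U+0E2E).

U+0E2E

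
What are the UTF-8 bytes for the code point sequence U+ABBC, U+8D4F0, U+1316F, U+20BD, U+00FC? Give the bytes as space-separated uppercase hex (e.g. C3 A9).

EA AE BC F2 8D 93 B0 F0 93 85 AF E2 82 BD C3 BC

U+ABBC: 3-byte form → EA AE BC.
U+8D4F0: 4-byte form → F2 8D 93 B0.
U+1316F: 4-byte form → F0 93 85 AF.
U+20BD: 3-byte form → E2 82 BD.
U+00FC: 2-byte form → C3 BC.
Concatenated (16 bytes): EA AE BC F2 8D 93 B0 F0 93 85 AF E2 82 BD C3 BC.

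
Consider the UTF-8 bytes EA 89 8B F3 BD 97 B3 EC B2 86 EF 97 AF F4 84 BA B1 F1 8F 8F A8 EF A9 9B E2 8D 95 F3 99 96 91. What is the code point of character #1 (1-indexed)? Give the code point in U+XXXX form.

Offset 0: leading byte 0xEA = 11101010 → 3-byte char #1 = EA 89 8B.
Leading byte 0xEA = 11101010 matches 1110xxxx → 3-byte sequence.
Byte 1: 0xEA = 11101010, payload 1010 (4 bits).
Byte 2: 0x89 = 10001001 (10xxxxxx ✓), payload 001001.
Byte 3: 0x8B = 10001011 (10xxxxxx ✓), payload 001011.
Concatenate: 1010001001001011 = 0xA24B (16 bits → U+A24B).

U+A24B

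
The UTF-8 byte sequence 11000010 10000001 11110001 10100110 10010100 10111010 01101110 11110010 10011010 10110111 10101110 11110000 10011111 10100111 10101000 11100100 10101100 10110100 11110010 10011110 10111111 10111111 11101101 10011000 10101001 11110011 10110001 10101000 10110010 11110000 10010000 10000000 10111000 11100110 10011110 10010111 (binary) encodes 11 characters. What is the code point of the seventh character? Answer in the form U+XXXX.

U+9EFFF

Offset 0: leading byte 0xC2 = 11000010 → 2-byte char #1 = C2 81.
Offset 2: leading byte 0xF1 = 11110001 → 4-byte char #2 = F1 A6 94 BA.
Offset 6: leading byte 0x6E = 01101110 → 1-byte char #3 = 6E.
Offset 7: leading byte 0xF2 = 11110010 → 4-byte char #4 = F2 9A B7 AE.
Offset 11: leading byte 0xF0 = 11110000 → 4-byte char #5 = F0 9F A7 A8.
Offset 15: leading byte 0xE4 = 11100100 → 3-byte char #6 = E4 AC B4.
Offset 18: leading byte 0xF2 = 11110010 → 4-byte char #7 = F2 9E BF BF.
Leading byte 0xF2 = 11110010 matches 11110xxx → 4-byte sequence.
Byte 1: 0xF2 = 11110010, payload 010 (3 bits).
Byte 2: 0x9E = 10011110 (10xxxxxx ✓), payload 011110.
Byte 3: 0xBF = 10111111 (10xxxxxx ✓), payload 111111.
Byte 4: 0xBF = 10111111 (10xxxxxx ✓), payload 111111.
Concatenate: 010011110111111111111 = 0x9EFFF (21 bits → U+9EFFF).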